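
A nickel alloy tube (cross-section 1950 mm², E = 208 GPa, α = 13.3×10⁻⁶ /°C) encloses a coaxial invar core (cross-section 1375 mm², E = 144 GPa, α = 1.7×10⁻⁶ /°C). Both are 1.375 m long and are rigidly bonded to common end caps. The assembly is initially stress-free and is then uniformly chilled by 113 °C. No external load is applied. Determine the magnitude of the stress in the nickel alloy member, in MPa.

σ ≈ 89.4 MPa (tensile)

The nickel alloy has the larger α, so on cooling it would change length more than the invar if both were free. The rigid plates force a common final length, so the nickel alloy is put into tension and the invar into compression, with equal and opposite forces P (no external load).
Setting the final lengths equal and cancelling L: (α₁ − α₂)ΔT = P/(A₁E₁) + P/(A₂E₂).
|α₁ − α₂|·ΔT = 11.6×10⁻⁶ × 113 = 0.001311.
1/(A₁E₁) + 1/(A₂E₂) = 1/(1950×208×10³) + 1/(1375×144×10³) = 7.516×10⁻⁹ N⁻¹.
So P = 0.001311 / 7.516×10⁻⁹ = 174.4 kN.
σ_{nickel alloy} = P/A₁ = 174400/1950 = 89.44 MPa, tensile.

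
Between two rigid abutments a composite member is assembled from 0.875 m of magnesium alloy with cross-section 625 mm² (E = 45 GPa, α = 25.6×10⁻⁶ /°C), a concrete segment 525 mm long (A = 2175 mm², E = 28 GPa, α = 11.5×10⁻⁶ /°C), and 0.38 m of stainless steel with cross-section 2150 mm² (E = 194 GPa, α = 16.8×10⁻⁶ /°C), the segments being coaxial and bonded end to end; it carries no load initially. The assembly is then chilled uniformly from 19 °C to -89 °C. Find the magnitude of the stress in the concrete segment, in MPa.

With the walls removed the bar would change length by δ_free = Σ αᵢΔT Lᵢ = 25.6×10⁻⁶×108×875 + 11.5×10⁻⁶×108×525 + 16.8×10⁻⁶×108×380 = 3.761 mm.
Since the ends are fixed, an axial force P builds up, equal in every segment, with P · Σ Lᵢ/(AᵢEᵢ) = δ_free.
Σ Lᵢ/(AᵢEᵢ) = 875/(625×45×10³) + 525/(2175×28×10³) + 380/(2150×194×10³) = 4.064×10⁻⁵ mm/N.
So P = 3.761 / 4.064×10⁻⁵ = 92.53 kN, tensile.
σ_{concrete} = P / A = 92530 / 2175 = 42.54 MPa.

σ ≈ 42.5 MPa (tensile)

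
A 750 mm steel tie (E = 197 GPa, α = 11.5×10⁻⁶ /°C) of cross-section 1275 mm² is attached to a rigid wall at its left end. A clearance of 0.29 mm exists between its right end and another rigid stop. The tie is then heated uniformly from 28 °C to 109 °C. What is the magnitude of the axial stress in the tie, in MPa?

If the wall were absent the tie would grow by αΔT L = 11.5×10⁻⁶ × 81 × 750 = 0.6986 mm.
After closing the 0.29 mm clearance, 0.6986 − 0.29 = 0.4086 mm of expansion remains to be suppressed by the wall.
Compatibility: PL/(AE) = 0.4086 mm, so σ = P/A = E × (0.4086/750) = 107.3 MPa.

σ ≈ 107 MPa (compressive)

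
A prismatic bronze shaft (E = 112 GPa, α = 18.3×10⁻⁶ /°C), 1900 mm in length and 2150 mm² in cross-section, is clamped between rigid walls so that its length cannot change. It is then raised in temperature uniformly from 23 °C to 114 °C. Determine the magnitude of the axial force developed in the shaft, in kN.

P ≈ 401 kN (compressive)

With zero net strain, σ = E·αΔT = 112 GPa × 18.3×10⁻⁶ × 91 = 186.5 MPa.
P = AEαΔT = 2150 × 112×10³ × 18.3×10⁻⁶ × 91 = 401 kN (compressive).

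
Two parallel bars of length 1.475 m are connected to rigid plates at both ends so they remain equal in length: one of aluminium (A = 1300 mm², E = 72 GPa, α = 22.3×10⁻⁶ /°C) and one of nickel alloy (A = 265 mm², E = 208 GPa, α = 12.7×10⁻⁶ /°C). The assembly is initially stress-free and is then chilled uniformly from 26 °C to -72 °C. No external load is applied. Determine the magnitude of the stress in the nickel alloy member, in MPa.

σ ≈ 123 MPa (compressive)

The aluminium has the larger α, so on cooling it would change length more than the nickel alloy if both were free. The rigid plates force a common final length, so the aluminium is put into tension and the nickel alloy into compression, with equal and opposite forces P (no external load).
Compatibility of the two members (thermal + elastic change equal): (α₁ − α₂)ΔT = P·[1/(A₁E₁) + 1/(A₂E₂)].
|α₁ − α₂|·ΔT = 9.6×10⁻⁶ × 98 = 0.0009408.
1/(A₁E₁) + 1/(A₂E₂) = 1/(1300×72×10³) + 1/(265×208×10³) = 2.883×10⁻⁸ N⁻¹.
So P = 0.0009408 / 2.883×10⁻⁸ = 32.64 kN.
σ_{nickel alloy} = P/A₂ = 32640/265 = 123.2 MPa, compressive.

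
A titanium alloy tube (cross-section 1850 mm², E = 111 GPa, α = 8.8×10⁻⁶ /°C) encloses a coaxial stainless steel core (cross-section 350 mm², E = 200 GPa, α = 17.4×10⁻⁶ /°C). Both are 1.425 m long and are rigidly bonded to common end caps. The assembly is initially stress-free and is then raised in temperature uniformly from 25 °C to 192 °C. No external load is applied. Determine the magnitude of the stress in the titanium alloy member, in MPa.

Both members must finish at the same length. With the larger α, the stainless steel tends to over-expand; the plates restrain it, putting the stainless steel in compression and the titanium alloy in tension. With no external load the two internal forces are equal and opposite, magnitude P.
Equating the net (thermal + elastic) strains gives |α₁ − α₂|·ΔT = P·[1/(A₁E₁) + 1/(A₂E₂)].
|α₁ − α₂|·ΔT = 8.6×10⁻⁶ × 167 = 0.001436.
1/(A₁E₁) + 1/(A₂E₂) = 1/(1850×111×10³) + 1/(350×200×10³) = 1.916×10⁻⁸ N⁻¹.
P = 0.001436 / 1.916×10⁻⁸ = 74980 N = 74.98 kN.
σ_{titanium alloy} = P/A₁ = 74980/1850 = 40.53 MPa, tensile.

σ ≈ 40.5 MPa (tensile)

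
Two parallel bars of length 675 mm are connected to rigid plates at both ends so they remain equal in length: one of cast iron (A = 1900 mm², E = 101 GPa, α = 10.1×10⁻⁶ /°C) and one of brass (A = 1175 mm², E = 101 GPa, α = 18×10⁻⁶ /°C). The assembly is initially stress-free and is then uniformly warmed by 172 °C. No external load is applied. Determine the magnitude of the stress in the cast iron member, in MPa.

σ ≈ 52.4 MPa (tensile)

The brass has the larger α, so on heating it would change length more than the cast iron if both were free. The rigid plates force a common final length, so the brass is put into compression and the cast iron into tension, with equal and opposite forces P (no external load).
Setting the final lengths equal and cancelling L: (α₁ − α₂)ΔT = P/(A₁E₁) + P/(A₂E₂).
|α₁ − α₂|·ΔT = 7.9×10⁻⁶ × 172 = 0.001359.
1/(A₁E₁) + 1/(A₂E₂) = 1/(1900×101×10³) + 1/(1175×101×10³) = 1.364×10⁻⁸ N⁻¹.
So P = 0.001359 / 1.364×10⁻⁸ = 99.64 kN.
σ_{cast iron} = P/A₁ = 99640/1900 = 52.44 MPa, tensile.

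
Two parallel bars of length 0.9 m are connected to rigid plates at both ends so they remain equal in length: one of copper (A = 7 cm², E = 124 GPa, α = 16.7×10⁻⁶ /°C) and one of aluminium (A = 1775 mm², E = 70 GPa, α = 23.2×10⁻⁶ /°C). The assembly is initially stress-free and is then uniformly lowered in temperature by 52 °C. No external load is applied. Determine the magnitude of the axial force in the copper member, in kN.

P ≈ 17.3 kN (compressive in the copper)

The aluminium has the larger α, so on cooling it would change length more than the copper if both were free. The rigid plates force a common final length, so the aluminium is put into tension and the copper into compression, with equal and opposite forces P (no external load).
Setting the final lengths equal and cancelling L: (α₁ − α₂)ΔT = P/(A₁E₁) + P/(A₂E₂).
|α₁ − α₂|·ΔT = 6.5×10⁻⁶ × 52 = 0.000338.
1/(A₁E₁) + 1/(A₂E₂) = 1/(700×124×10³) + 1/(1775×70×10³) = 1.957×10⁻⁸ N⁻¹.
P = 0.000338 / 1.957×10⁻⁸ = 17270 N = 17.27 kN.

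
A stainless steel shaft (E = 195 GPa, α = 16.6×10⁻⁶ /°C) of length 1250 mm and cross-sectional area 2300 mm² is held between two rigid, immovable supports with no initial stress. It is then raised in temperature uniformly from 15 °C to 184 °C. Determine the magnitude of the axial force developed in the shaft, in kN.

P ≈ 1260 kN (compressive)

Full restraint means ε = 0, so the stress is σ = EαΔT = 195×10³ × 16.6×10⁻⁶ × 169 = 547.1 MPa.
Then P = σA = 547.1 × 2300 mm² = 1258 kN, compressive.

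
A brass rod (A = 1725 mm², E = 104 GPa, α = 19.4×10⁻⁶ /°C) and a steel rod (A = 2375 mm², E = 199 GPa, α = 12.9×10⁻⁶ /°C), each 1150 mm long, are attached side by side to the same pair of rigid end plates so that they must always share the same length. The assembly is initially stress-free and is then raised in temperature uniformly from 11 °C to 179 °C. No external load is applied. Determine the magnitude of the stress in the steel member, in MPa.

σ ≈ 59.8 MPa (tensile)

The brass has the larger α, so on heating it would change length more than the steel if both were free. The rigid plates force a common final length, so the brass is put into compression and the steel into tension, with equal and opposite forces P (no external load).
Compatibility of the two members (thermal + elastic change equal): (α₁ − α₂)ΔT = P·[1/(A₁E₁) + 1/(A₂E₂)].
|α₁ − α₂|·ΔT = 6.5×10⁻⁶ × 168 = 0.001092.
1/(A₁E₁) + 1/(A₂E₂) = 1/(1725×104×10³) + 1/(2375×199×10³) = 7.69×10⁻⁹ N⁻¹.
So P = 0.001092 / 7.69×10⁻⁹ = 142 kN.
σ_{steel} = P/A₂ = 142000/2375 = 59.79 MPa, tensile.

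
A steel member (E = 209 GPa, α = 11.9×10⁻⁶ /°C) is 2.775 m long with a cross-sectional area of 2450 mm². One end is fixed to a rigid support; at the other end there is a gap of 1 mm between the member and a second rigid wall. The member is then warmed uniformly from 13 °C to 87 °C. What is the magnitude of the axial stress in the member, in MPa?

If the wall were absent the member would grow by αΔT L = 11.9×10⁻⁶ × 74 × 2775 = 2.444 mm.
After closing the 1 mm clearance, 2.444 − 1 = 1.444 mm of expansion remains to be suppressed by the wall.
That suppressed elongation corresponds to σ = E·Δ/L = 209×10³ × 1.444/2775 = 108.7 MPa.

σ ≈ 109 MPa (compressive)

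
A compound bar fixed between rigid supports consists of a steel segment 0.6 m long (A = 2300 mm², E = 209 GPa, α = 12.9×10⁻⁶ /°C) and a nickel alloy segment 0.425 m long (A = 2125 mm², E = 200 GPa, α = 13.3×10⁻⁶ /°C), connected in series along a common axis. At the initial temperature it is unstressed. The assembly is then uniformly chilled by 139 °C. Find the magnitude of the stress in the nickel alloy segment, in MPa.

Free thermal contraction of the whole bar: Σ αᵢΔT Lᵢ = 12.9×10⁻⁶×139×600 + 13.3×10⁻⁶×139×425 = 1.862 mm.
Since the ends are fixed, an axial force P builds up, equal in every segment, with P · Σ Lᵢ/(AᵢEᵢ) = δ_free.
The series flexibility is Σ Lᵢ/(AᵢEᵢ) = 600/(2300×209×10³) + 425/(2125×200×10³) = 2.248×10⁻⁶ mm/N.
So P = 1.862 / 2.248×10⁻⁶ = 828 kN, tensile.
σ_{nickel alloy} = P / A = 828000 / 2125 = 389.7 MPa.

σ ≈ 390 MPa (tensile)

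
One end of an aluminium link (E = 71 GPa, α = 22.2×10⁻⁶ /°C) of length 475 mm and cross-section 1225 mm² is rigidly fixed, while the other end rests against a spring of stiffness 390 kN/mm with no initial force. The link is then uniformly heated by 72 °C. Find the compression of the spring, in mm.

If the spring were absent the link would lengthen by αΔT L = 22.2×10⁻⁶ × 72 × 475 = 0.7592 mm.
With a force P in the spring, the elastic change of the link is PL/(AE) and that of the spring is P/k; compatibility requires their sum to equal δ_free.
P [ L/(AE) + 1/k ] = δ_free → P [ 475/(1225×71×10³) + 1/(390×10³) ] = 0.7592.
P = 0.7592 / 8.025×10⁻⁶ = 94600 N.
Spring compression = P/k = 94600/(390×10³) = 0.2426 mm.

δ ≈ 0.243 mm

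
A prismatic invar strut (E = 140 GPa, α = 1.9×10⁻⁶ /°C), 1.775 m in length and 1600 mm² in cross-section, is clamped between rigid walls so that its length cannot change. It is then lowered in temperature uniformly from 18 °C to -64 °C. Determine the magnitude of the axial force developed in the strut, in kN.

With zero net strain, σ = E·αΔT = 140 GPa × 1.9×10⁻⁶ × 82 = 21.81 MPa.
Then P = σA = 21.81 × 1600 mm² = 34.9 kN, tensile.

P ≈ 34.9 kN (tensile)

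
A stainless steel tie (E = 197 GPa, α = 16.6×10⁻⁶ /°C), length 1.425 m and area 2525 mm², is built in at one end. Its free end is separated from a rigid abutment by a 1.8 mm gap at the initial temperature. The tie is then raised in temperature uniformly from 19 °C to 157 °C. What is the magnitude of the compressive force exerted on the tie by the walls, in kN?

P ≈ 511 kN

Free thermal elongation = αΔT L = 16.6×10⁻⁶ × 138 × 1425 = 3.264 mm.
After closing the 1.8 mm clearance, 3.264 − 1.8 = 1.464 mm of expansion remains to be suppressed by the wall.
So σ = E(δ_free − g)/L = 197×10³ × 1.464/1425 = 202.4 MPa.
P = σA = 202.4 × 2525 = 511.2 kN.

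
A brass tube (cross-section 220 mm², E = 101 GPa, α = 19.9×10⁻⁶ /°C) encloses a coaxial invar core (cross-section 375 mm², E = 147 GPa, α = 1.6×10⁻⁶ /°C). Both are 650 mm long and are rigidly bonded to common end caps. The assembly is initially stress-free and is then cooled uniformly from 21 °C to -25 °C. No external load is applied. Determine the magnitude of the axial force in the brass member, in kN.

Both members must finish at the same length. With the larger α, the brass tends to over-contract; the plates restrain it, putting the brass in tension and the invar in compression. With no external load the two internal forces are equal and opposite, magnitude P.
Equating the net (thermal + elastic) strains gives |α₁ − α₂|·ΔT = P·[1/(A₁E₁) + 1/(A₂E₂)].
|α₁ − α₂|·ΔT = 18.3×10⁻⁶ × 46 = 0.0008418.
1/(A₁E₁) + 1/(A₂E₂) = 1/(220×101×10³) + 1/(375×147×10³) = 6.315×10⁻⁸ N⁻¹.
So P = 0.0008418 / 6.315×10⁻⁸ = 13.33 kN.

P ≈ 13.3 kN (tensile in the brass)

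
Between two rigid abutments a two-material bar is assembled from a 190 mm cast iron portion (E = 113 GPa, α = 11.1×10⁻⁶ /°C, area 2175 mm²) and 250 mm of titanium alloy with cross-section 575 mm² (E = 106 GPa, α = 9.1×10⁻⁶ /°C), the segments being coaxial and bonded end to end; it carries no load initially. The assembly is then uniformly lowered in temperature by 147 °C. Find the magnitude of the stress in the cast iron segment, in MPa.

Free thermal contraction of the whole bar: Σ αᵢΔT Lᵢ = 11.1×10⁻⁶×147×190 + 9.1×10⁻⁶×147×250 = 0.6444 mm.
The walls prevent any net length change, so an axial force P (same in every segment) develops. Compatibility: P · Σ Lᵢ/(AᵢEᵢ) = δ_free.
The series flexibility is Σ Lᵢ/(AᵢEᵢ) = 190/(2175×113×10³) + 250/(575×106×10³) = 4.875×10⁻⁶ mm/N.
P = 0.6444 / 4.875×10⁻⁶ = 132200 N = 132.2 kN, tensile.
σ_{cast iron} = P / A = 132200 / 2175 = 60.78 MPa.

σ ≈ 60.8 MPa (tensile)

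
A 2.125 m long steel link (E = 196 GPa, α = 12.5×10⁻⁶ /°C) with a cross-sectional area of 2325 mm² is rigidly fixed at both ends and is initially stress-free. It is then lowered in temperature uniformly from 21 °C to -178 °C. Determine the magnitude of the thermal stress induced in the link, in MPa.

σ ≈ 488 MPa (tensile)

With length fixed, the mechanical strain must cancel the thermal strain αΔT = 12.5×10⁻⁶ × 199 = 2487.5×10⁻⁶.
The stress required to suppress this strain is σ = Eε = 196×10³ × 2487.5×10⁻⁶ = 487.5 MPa, tensile since the link is trying to contract.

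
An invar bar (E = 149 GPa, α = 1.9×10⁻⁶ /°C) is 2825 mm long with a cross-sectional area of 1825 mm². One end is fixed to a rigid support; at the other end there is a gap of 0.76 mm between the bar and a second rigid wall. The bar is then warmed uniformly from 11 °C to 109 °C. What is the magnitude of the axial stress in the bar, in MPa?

σ ≈ 0 MPa

Unrestrained expansion: δ_free = αΔT L = 1.9×10⁻⁶ × 98 × 2825 = 0.526 mm.
Since δ_free = 0.526 mm is less than the 0.76 mm gap, the bar never touches the wall. No axial force develops.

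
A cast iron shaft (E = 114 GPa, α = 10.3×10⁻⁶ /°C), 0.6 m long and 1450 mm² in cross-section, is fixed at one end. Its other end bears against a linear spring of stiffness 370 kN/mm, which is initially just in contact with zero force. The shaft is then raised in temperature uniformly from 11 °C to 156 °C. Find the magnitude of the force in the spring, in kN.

The unrestrained thermal change is αΔT L = 10.3×10⁻⁶ × 145 × 600 = 0.8961 mm.
With a force P in the spring, the elastic change of the shaft is PL/(AE) and that of the spring is P/k; compatibility requires their sum to equal δ_free.
P [ L/(AE) + 1/k ] = δ_free → P [ 600/(1450×114×10³) + 1/(370×10³) ] = 0.8961.
P = 0.8961 / 6.332×10⁻⁶ = 141500 N.

P ≈ 142 kN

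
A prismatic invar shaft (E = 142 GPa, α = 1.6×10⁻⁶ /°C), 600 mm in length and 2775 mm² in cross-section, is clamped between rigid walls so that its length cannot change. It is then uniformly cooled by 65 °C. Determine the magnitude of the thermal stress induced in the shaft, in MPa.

σ ≈ 14.8 MPa (tensile)

With length fixed, the mechanical strain must cancel the thermal strain αΔT = 1.6×10⁻⁶ × 65 = 104×10⁻⁶.
Hence σ = E·αΔT = 142×10³ × 104×10⁻⁶ = 14.77 MPa, tensile.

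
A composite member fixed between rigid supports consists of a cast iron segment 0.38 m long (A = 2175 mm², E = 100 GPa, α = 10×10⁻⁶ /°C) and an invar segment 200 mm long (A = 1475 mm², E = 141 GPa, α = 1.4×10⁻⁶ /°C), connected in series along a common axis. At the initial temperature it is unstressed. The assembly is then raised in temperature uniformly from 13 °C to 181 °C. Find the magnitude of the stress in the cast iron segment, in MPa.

If the supports were absent, the total length change would be Σ αᵢΔT Lᵢ = 10×10⁻⁶×168×380 + 1.4×10⁻⁶×168×200 = 0.6854 mm.
The rigid supports impose zero overall length change; the single axial force P common to all segments must satisfy P Σ Lᵢ/(AᵢEᵢ) = δ_free.
Σ Lᵢ/(AᵢEᵢ) = 380/(2175×100×10³) + 200/(1475×141×10³) = 2.709×10⁻⁶ mm/N.
P = 0.6854 / 2.709×10⁻⁶ = 253000 N = 253 kN, compressive.
σ_{cast iron} = P / A = 253000 / 2175 = 116.3 MPa.

σ ≈ 116 MPa (compressive)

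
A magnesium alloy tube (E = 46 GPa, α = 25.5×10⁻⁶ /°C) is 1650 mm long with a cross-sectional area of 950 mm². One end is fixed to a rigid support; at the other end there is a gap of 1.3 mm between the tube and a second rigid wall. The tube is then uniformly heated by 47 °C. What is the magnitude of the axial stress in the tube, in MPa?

σ ≈ 18.9 MPa (compressive)

Unrestrained expansion: δ_free = αΔT L = 25.5×10⁻⁶ × 47 × 1650 = 1.978 mm.
After closing the 1.3 mm clearance, 1.978 − 1.3 = 0.6775 mm of expansion remains to be suppressed by the wall.
That suppressed elongation corresponds to σ = E·Δ/L = 46×10³ × 0.6775/1650 = 18.89 MPa.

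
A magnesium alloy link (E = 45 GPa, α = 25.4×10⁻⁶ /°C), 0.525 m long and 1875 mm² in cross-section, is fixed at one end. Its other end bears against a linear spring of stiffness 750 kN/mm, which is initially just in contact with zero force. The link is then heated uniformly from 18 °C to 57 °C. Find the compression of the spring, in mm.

The unrestrained thermal change is αΔT L = 25.4×10⁻⁶ × 39 × 525 = 0.5201 mm.
Let P be the compressive force at the spring. The link shortens elastically by PL/(AE) and the spring compresses by P/k; together these equal δ_free.
So P = δ_free / [L/(AE) + 1/k] = 0.5201 / [ 525/(1875×45×10³) + 1/(750×10³) ].
P = 0.5201 / 7.556×10⁻⁶ = 68830 N.
Spring compression = P/k = 68830/(750×10³) = 0.09178 mm.

δ ≈ 0.0918 mm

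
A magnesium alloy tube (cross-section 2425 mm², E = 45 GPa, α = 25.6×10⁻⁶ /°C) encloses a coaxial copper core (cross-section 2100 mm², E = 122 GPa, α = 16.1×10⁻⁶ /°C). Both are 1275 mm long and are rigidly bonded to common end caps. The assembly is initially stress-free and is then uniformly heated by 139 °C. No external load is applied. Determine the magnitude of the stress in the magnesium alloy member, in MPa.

σ ≈ 41.7 MPa (compressive)

Both members must finish at the same length. With the larger α, the magnesium alloy tends to over-expand; the plates restrain it, putting the magnesium alloy in compression and the copper in tension. With no external load the two internal forces are equal and opposite, magnitude P.
Compatibility of the two members (thermal + elastic change equal): (α₁ − α₂)ΔT = P·[1/(A₁E₁) + 1/(A₂E₂)].
|α₁ − α₂|·ΔT = 9.5×10⁻⁶ × 139 = 0.00132.
1/(A₁E₁) + 1/(A₂E₂) = 1/(2425×45×10³) + 1/(2100×122×10³) = 1.307×10⁻⁸ N⁻¹.
So P = 0.00132 / 1.307×10⁻⁸ = 101.1 kN.
σ_{magnesium alloy} = P/A₁ = 101100/2425 = 41.67 MPa, compressive.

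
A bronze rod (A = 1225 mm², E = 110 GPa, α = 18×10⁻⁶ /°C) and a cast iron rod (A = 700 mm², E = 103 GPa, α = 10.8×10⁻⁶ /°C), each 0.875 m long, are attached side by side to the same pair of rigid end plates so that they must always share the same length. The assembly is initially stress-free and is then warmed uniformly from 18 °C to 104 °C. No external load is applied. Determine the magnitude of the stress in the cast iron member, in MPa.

σ ≈ 41.5 MPa (tensile)

The bronze has the larger α, so on heating it would change length more than the cast iron if both were free. The rigid plates force a common final length, so the bronze is put into compression and the cast iron into tension, with equal and opposite forces P (no external load).
Setting the final lengths equal and cancelling L: (α₁ − α₂)ΔT = P/(A₁E₁) + P/(A₂E₂).
|α₁ − α₂|·ΔT = 7.2×10⁻⁶ × 86 = 0.0006192.
1/(A₁E₁) + 1/(A₂E₂) = 1/(1225×110×10³) + 1/(700×103×10³) = 2.129×10⁻⁸ N⁻¹.
P = 0.0006192 / 2.129×10⁻⁸ = 29080 N = 29.08 kN.
σ_{cast iron} = P/A₂ = 29080/700 = 41.55 MPa, tensile.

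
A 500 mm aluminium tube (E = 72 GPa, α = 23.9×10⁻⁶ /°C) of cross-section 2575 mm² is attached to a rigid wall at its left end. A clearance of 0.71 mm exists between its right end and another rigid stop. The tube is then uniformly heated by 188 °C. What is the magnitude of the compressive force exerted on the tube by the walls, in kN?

Unrestrained expansion: δ_free = αΔT L = 23.9×10⁻⁶ × 188 × 500 = 2.247 mm.
After closing the 0.71 mm clearance, 2.247 − 0.71 = 1.537 mm of expansion remains to be suppressed by the wall.
That suppressed elongation corresponds to σ = E·Δ/L = 72×10³ × 1.537/500 = 221.3 MPa.
P = σA = 221.3 × 2575 = 569.8 kN.

P ≈ 570 kN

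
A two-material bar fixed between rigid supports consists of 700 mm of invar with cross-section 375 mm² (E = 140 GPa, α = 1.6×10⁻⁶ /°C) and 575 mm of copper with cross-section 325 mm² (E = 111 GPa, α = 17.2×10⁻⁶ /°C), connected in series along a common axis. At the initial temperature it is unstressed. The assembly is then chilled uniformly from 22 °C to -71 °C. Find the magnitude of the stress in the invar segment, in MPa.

If the supports were absent, the total length change would be Σ αᵢΔT Lᵢ = 1.6×10⁻⁶×93×700 + 17.2×10⁻⁶×93×575 = 1.024 mm.
The rigid supports impose zero overall length change; the single axial force P common to all segments must satisfy P Σ Lᵢ/(AᵢEᵢ) = δ_free.
The series flexibility is Σ Lᵢ/(AᵢEᵢ) = 700/(375×140×10³) + 575/(325×111×10³) = 2.927×10⁻⁵ mm/N.
P = 1.024 / 2.927×10⁻⁵ = 34980 N = 34.98 kN, tensile.
σ_{invar} = P / A = 34980 / 375 = 93.28 MPa.

σ ≈ 93.3 MPa (tensile)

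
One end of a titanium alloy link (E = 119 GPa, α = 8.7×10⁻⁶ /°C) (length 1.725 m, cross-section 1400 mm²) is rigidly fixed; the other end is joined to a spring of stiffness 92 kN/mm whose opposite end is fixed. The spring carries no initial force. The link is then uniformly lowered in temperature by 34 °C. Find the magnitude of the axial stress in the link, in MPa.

σ ≈ 17.2 MPa (tensile)

The unrestrained thermal change is αΔT L = 8.7×10⁻⁶ × 34 × 1725 = 0.5103 mm.
With a force P in the spring, the elastic change of the link is PL/(AE) and that of the spring is P/k; compatibility requires their sum to equal δ_free.
So P = δ_free / [L/(AE) + 1/k] = 0.5103 / [ 1725/(1400×119×10³) + 1/(92×10³) ].
P = 0.5103 / 2.122×10⁻⁵ = 24040 N.
σ = P/A = 24040/1400 = 17.17 MPa.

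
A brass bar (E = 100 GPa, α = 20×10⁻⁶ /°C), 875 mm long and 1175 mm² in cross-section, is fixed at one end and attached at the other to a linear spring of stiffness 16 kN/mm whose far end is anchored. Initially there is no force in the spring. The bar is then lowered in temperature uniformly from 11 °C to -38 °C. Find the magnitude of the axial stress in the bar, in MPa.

The unrestrained thermal change is αΔT L = 20×10⁻⁶ × 49 × 875 = 0.8575 mm.
With a force P in the spring, the elastic change of the bar is PL/(AE) and that of the spring is P/k; compatibility requires their sum to equal δ_free.
So P = δ_free / [L/(AE) + 1/k] = 0.8575 / [ 875/(1175×100×10³) + 1/(16×10³) ].
P = 0.8575 / 6.995×10⁻⁵ = 12260 N.
σ = P/A = 12260/1175 = 10.43 MPa.

σ ≈ 10.4 MPa (tensile)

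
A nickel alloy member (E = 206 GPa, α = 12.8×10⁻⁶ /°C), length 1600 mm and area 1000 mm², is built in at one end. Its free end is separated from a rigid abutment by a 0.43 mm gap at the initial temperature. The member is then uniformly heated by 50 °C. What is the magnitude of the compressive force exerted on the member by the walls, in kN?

Free thermal elongation = αΔT L = 12.8×10⁻⁶ × 50 × 1600 = 1.024 mm.
The gap closes (δ_free > 0.43 mm) and the wall then resists a further 1.024 − 0.43 = 0.594 mm of expansion.
That suppressed elongation corresponds to σ = E·Δ/L = 206×10³ × 0.594/1600 = 76.48 MPa.
Force on the wall = σA = 76.48 × 1000 mm² = 76.48 kN.

P ≈ 76.5 kN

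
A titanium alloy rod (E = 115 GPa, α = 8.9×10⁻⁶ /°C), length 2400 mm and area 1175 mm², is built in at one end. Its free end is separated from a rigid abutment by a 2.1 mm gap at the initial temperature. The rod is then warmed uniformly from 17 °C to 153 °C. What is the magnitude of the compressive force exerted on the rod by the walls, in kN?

If the wall were absent the rod would grow by αΔT L = 8.9×10⁻⁶ × 136 × 2400 = 2.905 mm.
This exceeds the 2.1 mm gap, so the wall pushes back. The portion of expansion that must be recovered elastically is δ_free − gap = 2.905 − 2.1 = 0.805 mm.
Compatibility: PL/(AE) = 0.805 mm, so σ = P/A = E × (0.805/2400) = 38.57 MPa.
P = σA = 38.57 × 1175 = 45.32 kN.

P ≈ 45.3 kN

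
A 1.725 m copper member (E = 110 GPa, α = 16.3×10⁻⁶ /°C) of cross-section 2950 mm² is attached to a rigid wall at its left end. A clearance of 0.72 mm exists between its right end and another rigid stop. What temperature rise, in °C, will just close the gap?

The gap closes when αΔT L = 0.72 mm, since the member is still unstressed at that instant.
So ΔT = g/(αL) = 0.72/(16.3×10⁻⁶ × 1725) = 25.61 °C.

ΔT ≈ 25.6 °C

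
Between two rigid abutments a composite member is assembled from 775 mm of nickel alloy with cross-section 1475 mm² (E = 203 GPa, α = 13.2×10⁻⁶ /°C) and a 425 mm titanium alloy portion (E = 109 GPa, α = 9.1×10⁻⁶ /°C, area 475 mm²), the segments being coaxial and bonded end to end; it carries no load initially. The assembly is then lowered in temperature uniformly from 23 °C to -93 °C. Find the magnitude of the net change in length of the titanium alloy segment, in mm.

|ΔL| ≈ 0.795 mm

Free thermal contraction of the whole bar: Σ αᵢΔT Lᵢ = 13.2×10⁻⁶×116×775 + 9.1×10⁻⁶×116×425 = 1.635 mm.
The walls prevent any net length change, so an axial force P (same in every segment) develops. Compatibility: P · Σ Lᵢ/(AᵢEᵢ) = δ_free.
Σ Lᵢ/(AᵢEᵢ) = 775/(1475×203×10³) + 425/(475×109×10³) = 1.08×10⁻⁵ mm/N.
Hence P = δ_free / Σ(L/AE) = 1.635/1.08×10⁻⁵ = 151.5 kN (tensile).
For the titanium alloy segment, free thermal change = 9.1×10⁻⁶×116×425 = 0.4486 mm and elastic change from P = 151500×425/(475×109×10³) = 1.243 mm; these oppose, so the net change is 0.795 mm (segment lengthens).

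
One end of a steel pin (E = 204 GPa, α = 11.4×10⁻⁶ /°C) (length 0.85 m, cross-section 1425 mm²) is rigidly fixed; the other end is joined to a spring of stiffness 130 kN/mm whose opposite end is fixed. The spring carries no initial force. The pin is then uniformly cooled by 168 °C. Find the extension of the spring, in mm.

δ ≈ 1.18 mm

If the spring were absent the pin would shorten by αΔT L = 11.4×10⁻⁶ × 168 × 850 = 1.628 mm.
With a force P in the spring, the elastic change of the pin is PL/(AE) and that of the spring is P/k; compatibility requires their sum to equal δ_free.
P [ L/(AE) + 1/k ] = δ_free → P [ 850/(1425×204×10³) + 1/(130×10³) ] = 1.628.
P = 1.628 / 1.062×10⁻⁵ = 153300 N.
Spring extension = P/k = 153300/(130×10³) = 1.18 mm.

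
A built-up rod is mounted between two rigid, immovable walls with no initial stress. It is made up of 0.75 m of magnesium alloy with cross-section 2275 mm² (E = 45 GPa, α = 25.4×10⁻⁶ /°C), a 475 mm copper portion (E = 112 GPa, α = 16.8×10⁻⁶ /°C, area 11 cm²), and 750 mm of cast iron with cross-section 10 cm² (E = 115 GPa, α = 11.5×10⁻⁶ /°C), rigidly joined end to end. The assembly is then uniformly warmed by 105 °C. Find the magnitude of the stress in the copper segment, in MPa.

σ ≈ 192 MPa (compressive)

With the walls removed the bar would change length by δ_free = Σ αᵢΔT Lᵢ = 25.4×10⁻⁶×105×750 + 16.8×10⁻⁶×105×475 + 11.5×10⁻⁶×105×750 = 3.744 mm.
The rigid supports impose zero overall length change; the single axial force P common to all segments must satisfy P Σ Lᵢ/(AᵢEᵢ) = δ_free.
The series flexibility is Σ Lᵢ/(AᵢEᵢ) = 750/(2275×45×10³) + 475/(1100×112×10³) + 750/(1000×115×10³) = 1.77×10⁻⁵ mm/N.
Hence P = δ_free / Σ(L/AE) = 3.744/1.77×10⁻⁵ = 211.5 kN (compressive).
σ_{copper} = P / A = 211500 / 1100 = 192.2 MPa.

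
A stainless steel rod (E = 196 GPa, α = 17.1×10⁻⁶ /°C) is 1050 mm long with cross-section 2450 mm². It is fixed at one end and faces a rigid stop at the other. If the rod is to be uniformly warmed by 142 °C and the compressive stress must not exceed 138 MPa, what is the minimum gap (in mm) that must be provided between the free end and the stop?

With no wall the rod would lengthen by αΔT L = 17.1×10⁻⁶ × 142 × 1050 = 2.55 mm.
At the allowable stress the elastic shortening the wall may impose is σL/E = 138 × 1050 / (196×10³) = 0.7393 mm.
The gap must absorb the remainder: g_min = 2.55 − 0.7393 = 1.81 mm.

g ≈ 1.81 mm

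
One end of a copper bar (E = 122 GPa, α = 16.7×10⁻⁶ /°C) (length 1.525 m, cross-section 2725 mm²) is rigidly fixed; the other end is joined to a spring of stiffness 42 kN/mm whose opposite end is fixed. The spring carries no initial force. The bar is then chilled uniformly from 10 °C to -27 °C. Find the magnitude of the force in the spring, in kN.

P ≈ 33.2 kN

The unrestrained thermal change is αΔT L = 16.7×10⁻⁶ × 37 × 1525 = 0.9423 mm.
Let P be the tensile force in the spring. The bar extends elastically by PL/(AE) and the spring stretches by P/k; together these equal δ_free.
P [ L/(AE) + 1/k ] = δ_free → P [ 1525/(2725×122×10³) + 1/(42×10³) ] = 0.9423.
P = 0.9423 / 2.84×10⁻⁵ = 33180 N.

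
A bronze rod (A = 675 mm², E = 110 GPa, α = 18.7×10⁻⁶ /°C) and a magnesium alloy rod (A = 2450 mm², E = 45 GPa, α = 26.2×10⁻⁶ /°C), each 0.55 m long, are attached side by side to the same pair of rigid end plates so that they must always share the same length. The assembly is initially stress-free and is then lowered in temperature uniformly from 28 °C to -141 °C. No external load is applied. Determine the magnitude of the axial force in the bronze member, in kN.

P ≈ 56.2 kN (compressive in the bronze)

The magnesium alloy has the larger α, so on cooling it would change length more than the bronze if both were free. The rigid plates force a common final length, so the magnesium alloy is put into tension and the bronze into compression, with equal and opposite forces P (no external load).
Setting the final lengths equal and cancelling L: (α₁ − α₂)ΔT = P/(A₁E₁) + P/(A₂E₂).
|α₁ − α₂|·ΔT = 7.5×10⁻⁶ × 169 = 0.001267.
1/(A₁E₁) + 1/(A₂E₂) = 1/(675×110×10³) + 1/(2450×45×10³) = 2.254×10⁻⁸ N⁻¹.
P = 0.001267 / 2.254×10⁻⁸ = 56240 N = 56.24 kN.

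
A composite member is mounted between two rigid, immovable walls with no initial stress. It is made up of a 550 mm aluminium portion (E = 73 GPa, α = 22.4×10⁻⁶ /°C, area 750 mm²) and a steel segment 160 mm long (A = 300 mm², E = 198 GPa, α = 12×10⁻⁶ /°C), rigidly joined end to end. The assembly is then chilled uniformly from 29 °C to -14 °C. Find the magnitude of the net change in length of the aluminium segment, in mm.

|ΔL| ≈ 0.0469 mm

Free thermal contraction of the whole bar: Σ αᵢΔT Lᵢ = 22.4×10⁻⁶×43×550 + 12×10⁻⁶×43×160 = 0.6123 mm.
The rigid supports impose zero overall length change; the single axial force P common to all segments must satisfy P Σ Lᵢ/(AᵢEᵢ) = δ_free.
Σ Lᵢ/(AᵢEᵢ) = 550/(750×73×10³) + 160/(300×198×10³) = 1.274×10⁻⁵ mm/N.
Hence P = δ_free / Σ(L/AE) = 0.6123/1.274×10⁻⁵ = 48.07 kN (tensile).
For the aluminium segment, free thermal change = 22.4×10⁻⁶×43×550 = 0.5298 mm and elastic change from P = 48070×550/(750×73×10³) = 0.4829 mm; these oppose, so the net change is 0.0469 mm (segment shortens).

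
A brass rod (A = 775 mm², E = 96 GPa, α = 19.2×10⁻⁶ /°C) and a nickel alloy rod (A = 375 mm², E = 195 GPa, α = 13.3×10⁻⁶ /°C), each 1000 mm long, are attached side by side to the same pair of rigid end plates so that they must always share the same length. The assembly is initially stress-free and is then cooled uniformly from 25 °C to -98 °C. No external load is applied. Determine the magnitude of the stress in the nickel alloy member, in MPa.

σ ≈ 71.4 MPa (compressive)

Both members must finish at the same length. With the larger α, the brass tends to over-contract; the plates restrain it, putting the brass in tension and the nickel alloy in compression. With no external load the two internal forces are equal and opposite, magnitude P.
Equating the net (thermal + elastic) strains gives |α₁ − α₂|·ΔT = P·[1/(A₁E₁) + 1/(A₂E₂)].
|α₁ − α₂|·ΔT = 5.9×10⁻⁶ × 123 = 0.0007257.
1/(A₁E₁) + 1/(A₂E₂) = 1/(775×96×10³) + 1/(375×195×10³) = 2.712×10⁻⁸ N⁻¹.
P = 0.0007257 / 2.712×10⁻⁸ = 26760 N = 26.76 kN.
σ_{nickel alloy} = P/A₂ = 26760/375 = 71.37 MPa, compressive.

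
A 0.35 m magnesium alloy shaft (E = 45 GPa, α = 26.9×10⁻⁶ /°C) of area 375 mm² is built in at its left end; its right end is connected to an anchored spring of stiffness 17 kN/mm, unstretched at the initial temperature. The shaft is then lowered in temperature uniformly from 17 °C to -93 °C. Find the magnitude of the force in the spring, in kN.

Free thermal contraction: δ_free = αΔT L = 26.9×10⁻⁶ × 110 × 350 = 1.036 mm.
Let P be the tensile force in the spring. The shaft extends elastically by PL/(AE) and the spring stretches by P/k; together these equal δ_free.
So P = δ_free / [L/(AE) + 1/k] = 1.036 / [ 350/(375×45×10³) + 1/(17×10³) ].
P = 1.036 / 7.956×10⁻⁵ = 13020 N.

P ≈ 13 kN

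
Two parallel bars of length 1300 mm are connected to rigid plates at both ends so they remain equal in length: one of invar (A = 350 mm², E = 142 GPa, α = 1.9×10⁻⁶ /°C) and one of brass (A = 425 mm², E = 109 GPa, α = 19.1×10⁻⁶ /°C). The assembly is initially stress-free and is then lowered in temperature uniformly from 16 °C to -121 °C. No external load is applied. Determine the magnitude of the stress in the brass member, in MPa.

Both members must finish at the same length. With the larger α, the brass tends to over-contract; the plates restrain it, putting the brass in tension and the invar in compression. With no external load the two internal forces are equal and opposite, magnitude P.
Setting the final lengths equal and cancelling L: (α₁ − α₂)ΔT = P/(A₁E₁) + P/(A₂E₂).
|α₁ − α₂|·ΔT = 17.2×10⁻⁶ × 137 = 0.002356.
1/(A₁E₁) + 1/(A₂E₂) = 1/(350×142×10³) + 1/(425×109×10³) = 4.171×10⁻⁸ N⁻¹.
P = 0.002356 / 4.171×10⁻⁸ = 56500 N = 56.5 kN.
σ_{brass} = P/A₂ = 56500/425 = 132.9 MPa, tensile.

σ ≈ 133 MPa (tensile)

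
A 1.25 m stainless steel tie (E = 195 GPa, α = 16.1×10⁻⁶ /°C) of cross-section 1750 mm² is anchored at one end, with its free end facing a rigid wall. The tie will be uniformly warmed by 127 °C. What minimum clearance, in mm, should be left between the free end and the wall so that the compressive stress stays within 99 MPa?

g ≈ 1.92 mm

With no wall the tie would lengthen by αΔT L = 16.1×10⁻⁶ × 127 × 1250 = 2.556 mm.
At the allowable stress the elastic shortening the wall may impose is σL/E = 99 × 1250 / (195×10³) = 0.6346 mm.
So the gap has to take up the difference, g_min = δ_free − σL/E = 2.556 − 0.6346 = 1.921 mm.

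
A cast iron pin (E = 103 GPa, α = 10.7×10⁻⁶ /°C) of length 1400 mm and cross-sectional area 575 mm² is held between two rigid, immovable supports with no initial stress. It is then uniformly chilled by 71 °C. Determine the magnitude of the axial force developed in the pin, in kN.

P ≈ 45 kN (tensile)

The ends cannot move, so σ = EαΔT = 103×10³ × 10.7×10⁻⁶ × 71 = 78.25 MPa.
P = AEαΔT = 575 × 103×10³ × 10.7×10⁻⁶ × 71 = 44.99 kN (tensile).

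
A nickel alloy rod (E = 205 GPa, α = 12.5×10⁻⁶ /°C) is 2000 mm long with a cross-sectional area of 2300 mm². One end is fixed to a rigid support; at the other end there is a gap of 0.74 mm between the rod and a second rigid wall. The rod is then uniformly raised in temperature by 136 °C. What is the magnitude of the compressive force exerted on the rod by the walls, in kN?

If the wall were absent the rod would grow by αΔT L = 12.5×10⁻⁶ × 136 × 2000 = 3.4 mm.
After closing the 0.74 mm clearance, 3.4 − 0.74 = 2.66 mm of expansion remains to be suppressed by the wall.
That suppressed elongation corresponds to σ = E·Δ/L = 205×10³ × 2.66/2000 = 272.6 MPa.
Force on the wall = σA = 272.6 × 2300 mm² = 627.1 kN.

P ≈ 627 kN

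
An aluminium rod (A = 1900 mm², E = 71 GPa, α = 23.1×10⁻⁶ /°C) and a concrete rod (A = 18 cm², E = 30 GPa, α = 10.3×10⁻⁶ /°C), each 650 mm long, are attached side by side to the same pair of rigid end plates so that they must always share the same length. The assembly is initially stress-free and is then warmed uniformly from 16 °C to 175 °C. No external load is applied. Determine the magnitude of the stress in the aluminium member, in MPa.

σ ≈ 41.3 MPa (compressive)

The aluminium has the larger α, so on heating it would change length more than the concrete if both were free. The rigid plates force a common final length, so the aluminium is put into compression and the concrete into tension, with equal and opposite forces P (no external load).
Compatibility of the two members (thermal + elastic change equal): (α₁ − α₂)ΔT = P·[1/(A₁E₁) + 1/(A₂E₂)].
|α₁ − α₂|·ΔT = 12.8×10⁻⁶ × 159 = 0.002035.
1/(A₁E₁) + 1/(A₂E₂) = 1/(1900×71×10³) + 1/(1800×30×10³) = 2.593×10⁻⁸ N⁻¹.
So P = 0.002035 / 2.593×10⁻⁸ = 78.48 kN.
σ_{aluminium} = P/A₁ = 78480/1900 = 41.31 MPa, compressive.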